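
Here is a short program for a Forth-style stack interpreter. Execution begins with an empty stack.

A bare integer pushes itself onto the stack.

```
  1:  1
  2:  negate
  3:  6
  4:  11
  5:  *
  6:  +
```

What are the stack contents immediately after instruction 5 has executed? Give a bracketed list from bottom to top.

[-1, 66]

1      → 1
negate → -1
6      → -1 6
11     → -1 6 11
*      → -1 66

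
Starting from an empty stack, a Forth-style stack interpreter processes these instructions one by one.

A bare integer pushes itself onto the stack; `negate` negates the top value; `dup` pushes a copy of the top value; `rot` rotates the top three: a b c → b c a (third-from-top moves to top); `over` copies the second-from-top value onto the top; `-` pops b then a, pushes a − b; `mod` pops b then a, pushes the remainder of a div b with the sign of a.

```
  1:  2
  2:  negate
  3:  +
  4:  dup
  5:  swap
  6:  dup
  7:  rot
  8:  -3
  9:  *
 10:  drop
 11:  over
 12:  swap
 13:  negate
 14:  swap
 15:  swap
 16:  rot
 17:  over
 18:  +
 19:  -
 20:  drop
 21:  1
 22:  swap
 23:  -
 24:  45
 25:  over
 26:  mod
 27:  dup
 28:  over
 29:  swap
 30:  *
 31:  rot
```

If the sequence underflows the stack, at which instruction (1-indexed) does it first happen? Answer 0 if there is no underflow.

2      : [2]
negate : [-2]
+  — needs 2 operands, stack has 1 → underflow

3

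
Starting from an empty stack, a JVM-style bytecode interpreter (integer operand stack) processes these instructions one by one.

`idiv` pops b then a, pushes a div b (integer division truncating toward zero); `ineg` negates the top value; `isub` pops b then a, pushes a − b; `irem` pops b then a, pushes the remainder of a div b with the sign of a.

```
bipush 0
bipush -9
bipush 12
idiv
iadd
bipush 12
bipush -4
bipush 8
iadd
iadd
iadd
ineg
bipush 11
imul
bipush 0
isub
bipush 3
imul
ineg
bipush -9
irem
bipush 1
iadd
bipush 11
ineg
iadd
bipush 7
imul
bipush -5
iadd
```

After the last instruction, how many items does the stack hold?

bipush 0   0
bipush -9  0 -9
bipush 12  0 -9 12
idiv       0 0
iadd       0
bipush 12  0 12
bipush -4  0 12 -4
bipush 8   0 12 -4 8
iadd       0 12 4
iadd       0 16
iadd       16
ineg       -16
bipush 11  -16 11
imul       -176
bipush 0   -176 0
isub       -176
bipush 3   -176 3
imul       -528
ineg       528
bipush -9  528 -9
irem       6
bipush 1   6 1
iadd       7
bipush 11  7 11
ineg       7 -11
iadd       -4
bipush 7   -4 7
imul       -28
bipush -5  -28 -5
iadd       -33

1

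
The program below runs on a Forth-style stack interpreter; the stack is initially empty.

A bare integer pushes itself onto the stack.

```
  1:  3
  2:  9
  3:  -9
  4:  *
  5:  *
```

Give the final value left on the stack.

-243

3  → [3]
9  → [3, 9]
-9 → [3, 9, -9]
*  → [3, -81]
*  → [-243]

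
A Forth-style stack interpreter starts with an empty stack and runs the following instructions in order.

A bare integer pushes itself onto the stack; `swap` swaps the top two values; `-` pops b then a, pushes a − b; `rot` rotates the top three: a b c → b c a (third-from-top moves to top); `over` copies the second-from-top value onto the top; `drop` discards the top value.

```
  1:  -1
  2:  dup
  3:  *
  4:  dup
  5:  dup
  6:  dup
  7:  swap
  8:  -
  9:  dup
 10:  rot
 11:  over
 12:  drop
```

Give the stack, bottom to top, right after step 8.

-1   : -1
dup  : -1 -1
*    : 1
dup  : 1 1
dup  : 1 1 1
dup  : 1 1 1 1
swap : 1 1 1 1
-    : 1 1 0

[1, 1, 0]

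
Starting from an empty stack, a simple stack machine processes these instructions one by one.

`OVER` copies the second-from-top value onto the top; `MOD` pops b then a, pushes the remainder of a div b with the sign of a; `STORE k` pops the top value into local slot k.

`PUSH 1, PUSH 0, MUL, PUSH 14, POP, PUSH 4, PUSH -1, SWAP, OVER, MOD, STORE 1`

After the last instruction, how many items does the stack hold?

PUSH 1  -> [1]
PUSH 0  -> [1, 0]
MUL     -> [0]
PUSH 14 -> [0, 14]
POP     -> [0]
PUSH 4  -> [0, 4]
PUSH -1 -> [0, 4, -1]
SWAP    -> [0, -1, 4]
OVER    -> [0, -1, 4, -1]
MOD     -> [0, -1, 0]
STORE 1 -> [0, -1]

2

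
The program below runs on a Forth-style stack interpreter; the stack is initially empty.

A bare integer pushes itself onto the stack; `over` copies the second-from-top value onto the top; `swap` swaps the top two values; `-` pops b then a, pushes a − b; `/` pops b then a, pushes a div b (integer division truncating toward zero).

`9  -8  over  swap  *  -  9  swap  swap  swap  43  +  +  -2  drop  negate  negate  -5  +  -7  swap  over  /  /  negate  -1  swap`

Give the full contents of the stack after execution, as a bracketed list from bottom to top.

9       [9]
-8      [9, -8]
over    [9, -8, 9]
swap    [9, 9, -8]
*       [9, -72]
-       [81]
9       [81, 9]
swap    [9, 81]
swap    [81, 9]
swap    [9, 81]
43      [9, 81, 43]
+       [9, 124]
+       [133]
-2      [133, -2]
drop    [133]
negate  [-133]
negate  [133]
-5      [133, -5]
+       [128]
-7      [128, -7]
swap    [-7, 128]
over    [-7, 128, -7]
/       [-7, -18]
/       [0]
negate  [0]
-1      [0, -1]
swap    [-1, 0]

[-1, 0]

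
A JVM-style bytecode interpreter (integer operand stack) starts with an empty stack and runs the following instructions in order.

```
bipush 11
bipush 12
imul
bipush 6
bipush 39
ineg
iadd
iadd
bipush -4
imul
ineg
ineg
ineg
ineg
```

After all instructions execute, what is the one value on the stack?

bipush 11 -> [11]
bipush 12 -> [11, 12]
imul      -> [132]
bipush 6  -> [132, 6]
bipush 39 -> [132, 6, 39]
ineg      -> [132, 6, -39]
iadd      -> [132, -33]
iadd      -> [99]
bipush -4 -> [99, -4]
imul      -> [-396]
ineg      -> [396]
ineg      -> [-396]
ineg      -> [396]
ineg      -> [-396]

-396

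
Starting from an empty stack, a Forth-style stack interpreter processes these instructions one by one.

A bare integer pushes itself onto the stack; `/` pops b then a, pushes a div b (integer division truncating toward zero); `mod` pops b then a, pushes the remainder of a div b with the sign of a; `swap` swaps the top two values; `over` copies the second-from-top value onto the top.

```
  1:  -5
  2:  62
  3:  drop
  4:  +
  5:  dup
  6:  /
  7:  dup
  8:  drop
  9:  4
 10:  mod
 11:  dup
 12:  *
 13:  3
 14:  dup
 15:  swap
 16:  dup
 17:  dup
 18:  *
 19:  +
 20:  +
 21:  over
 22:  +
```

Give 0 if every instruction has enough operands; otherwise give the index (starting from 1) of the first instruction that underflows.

-5    [-5]
62    [-5, 62]
drop  [-5]
+  — needs 2 operands, stack has 1 → underflow

4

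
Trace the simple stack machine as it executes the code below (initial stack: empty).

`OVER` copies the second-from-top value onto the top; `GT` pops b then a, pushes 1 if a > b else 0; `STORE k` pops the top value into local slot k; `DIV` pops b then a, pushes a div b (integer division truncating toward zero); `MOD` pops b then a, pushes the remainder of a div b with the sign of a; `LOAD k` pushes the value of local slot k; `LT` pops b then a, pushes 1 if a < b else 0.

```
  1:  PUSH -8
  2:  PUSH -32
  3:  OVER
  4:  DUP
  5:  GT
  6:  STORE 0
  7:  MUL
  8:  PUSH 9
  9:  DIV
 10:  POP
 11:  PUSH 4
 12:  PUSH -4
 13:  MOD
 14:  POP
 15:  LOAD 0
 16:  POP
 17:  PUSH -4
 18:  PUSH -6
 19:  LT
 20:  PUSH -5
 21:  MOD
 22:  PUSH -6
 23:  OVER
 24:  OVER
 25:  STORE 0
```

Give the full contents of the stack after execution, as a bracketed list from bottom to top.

[0, -6, 0]

PUSH -8  → -8
PUSH -32 → -8 -32
OVER     → -8 -32 -8
DUP      → -8 -32 -8 -8
GT       → -8 -32 0
STORE 0  → -8 -32
MUL      → 256
PUSH 9   → 256 9
DIV      → 28
POP      → (empty)
PUSH 4   → 4
PUSH -4  → 4 -4
MOD      → 0
POP      → (empty)
LOAD 0   → 0
POP      → (empty)
PUSH -4  → -4
PUSH -6  → -4 -6
LT       → 0
PUSH -5  → 0 -5
MOD      → 0
PUSH -6  → 0 -6
OVER     → 0 -6 0
OVER     → 0 -6 0 -6
STORE 0  → 0 -6 0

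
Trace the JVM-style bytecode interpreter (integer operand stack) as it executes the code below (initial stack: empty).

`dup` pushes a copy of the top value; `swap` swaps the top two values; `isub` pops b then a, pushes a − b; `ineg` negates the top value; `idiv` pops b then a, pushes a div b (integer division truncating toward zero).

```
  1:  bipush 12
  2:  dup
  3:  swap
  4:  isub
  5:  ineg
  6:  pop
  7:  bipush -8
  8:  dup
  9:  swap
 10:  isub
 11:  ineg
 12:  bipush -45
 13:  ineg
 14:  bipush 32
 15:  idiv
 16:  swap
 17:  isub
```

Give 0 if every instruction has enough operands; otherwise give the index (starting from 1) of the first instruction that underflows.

bipush 12  -> [12]
dup        -> [12, 12]
swap       -> [12, 12]
isub       -> [0]
ineg       -> [0]
pop        -> []
bipush -8  -> [-8]
dup        -> [-8, -8]
swap       -> [-8, -8]
isub       -> [0]
ineg       -> [0]
bipush -45 -> [0, -45]
ineg       -> [0, 45]
bipush 32  -> [0, 45, 32]
idiv       -> [0, 1]
swap       -> [1, 0]
isub       -> [1]

0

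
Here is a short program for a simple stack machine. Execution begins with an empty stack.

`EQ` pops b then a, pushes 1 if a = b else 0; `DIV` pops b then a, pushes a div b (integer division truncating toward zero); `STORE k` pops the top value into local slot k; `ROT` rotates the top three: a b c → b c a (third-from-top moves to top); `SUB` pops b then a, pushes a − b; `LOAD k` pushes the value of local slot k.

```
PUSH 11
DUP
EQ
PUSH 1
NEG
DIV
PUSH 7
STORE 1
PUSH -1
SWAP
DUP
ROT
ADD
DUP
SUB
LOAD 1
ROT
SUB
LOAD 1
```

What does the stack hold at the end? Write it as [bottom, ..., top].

[0, 8, 7]

PUSH 11 -> [11]
DUP     -> [11, 11]
EQ      -> [1]
PUSH 1  -> [1, 1]
NEG     -> [1, -1]
DIV     -> [-1]
PUSH 7  -> [-1, 7]
STORE 1 -> [-1]
PUSH -1 -> [-1, -1]
SWAP    -> [-1, -1]
DUP     -> [-1, -1, -1]
ROT     -> [-1, -1, -1]
ADD     -> [-1, -2]
DUP     -> [-1, -2, -2]
SUB     -> [-1, 0]
LOAD 1  -> [-1, 0, 7]
ROT     -> [0, 7, -1]
SUB     -> [0, 8]
LOAD 1  -> [0, 8, 7]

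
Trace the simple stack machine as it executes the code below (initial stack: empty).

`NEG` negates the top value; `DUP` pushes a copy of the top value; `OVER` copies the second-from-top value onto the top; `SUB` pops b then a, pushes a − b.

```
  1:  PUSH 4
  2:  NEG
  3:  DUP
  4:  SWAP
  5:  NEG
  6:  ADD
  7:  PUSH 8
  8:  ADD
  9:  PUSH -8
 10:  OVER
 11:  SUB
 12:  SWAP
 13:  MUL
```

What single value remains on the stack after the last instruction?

-128

PUSH 4  -> 4
NEG     -> -4
DUP     -> -4 -4
SWAP    -> -4 -4
NEG     -> -4 4
ADD     -> 0
PUSH 8  -> 0 8
ADD     -> 8
PUSH -8 -> 8 -8
OVER    -> 8 -8 8
SUB     -> 8 -16
SWAP    -> -16 8
MUL     -> -128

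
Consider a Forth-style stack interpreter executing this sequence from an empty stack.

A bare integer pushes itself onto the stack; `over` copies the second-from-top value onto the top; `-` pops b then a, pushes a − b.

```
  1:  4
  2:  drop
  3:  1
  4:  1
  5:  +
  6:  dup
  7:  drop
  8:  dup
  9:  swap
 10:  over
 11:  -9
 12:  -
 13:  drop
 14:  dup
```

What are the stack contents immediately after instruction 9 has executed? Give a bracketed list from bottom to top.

[2, 2]

4    -> [4]
drop -> []
1    -> [1]
1    -> [1, 1]
+    -> [2]
dup  -> [2, 2]
drop -> [2]
dup  -> [2, 2]
swap -> [2, 2]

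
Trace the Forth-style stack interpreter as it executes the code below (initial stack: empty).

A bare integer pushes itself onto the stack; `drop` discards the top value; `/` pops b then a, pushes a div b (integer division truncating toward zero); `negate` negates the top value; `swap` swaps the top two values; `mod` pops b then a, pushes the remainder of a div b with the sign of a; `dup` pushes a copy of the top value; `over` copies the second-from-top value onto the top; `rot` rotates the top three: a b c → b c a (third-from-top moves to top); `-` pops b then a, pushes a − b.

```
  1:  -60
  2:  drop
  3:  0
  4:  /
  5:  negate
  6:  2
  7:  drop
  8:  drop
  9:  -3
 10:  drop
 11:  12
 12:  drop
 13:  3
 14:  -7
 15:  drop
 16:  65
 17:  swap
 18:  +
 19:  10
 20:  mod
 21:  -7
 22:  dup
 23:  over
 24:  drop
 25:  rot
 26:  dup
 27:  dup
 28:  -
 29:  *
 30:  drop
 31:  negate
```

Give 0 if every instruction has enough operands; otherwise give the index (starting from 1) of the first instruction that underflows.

4

-60   -60
drop  (empty)
0     0
/  — needs 2 operands, stack has 1 → underflow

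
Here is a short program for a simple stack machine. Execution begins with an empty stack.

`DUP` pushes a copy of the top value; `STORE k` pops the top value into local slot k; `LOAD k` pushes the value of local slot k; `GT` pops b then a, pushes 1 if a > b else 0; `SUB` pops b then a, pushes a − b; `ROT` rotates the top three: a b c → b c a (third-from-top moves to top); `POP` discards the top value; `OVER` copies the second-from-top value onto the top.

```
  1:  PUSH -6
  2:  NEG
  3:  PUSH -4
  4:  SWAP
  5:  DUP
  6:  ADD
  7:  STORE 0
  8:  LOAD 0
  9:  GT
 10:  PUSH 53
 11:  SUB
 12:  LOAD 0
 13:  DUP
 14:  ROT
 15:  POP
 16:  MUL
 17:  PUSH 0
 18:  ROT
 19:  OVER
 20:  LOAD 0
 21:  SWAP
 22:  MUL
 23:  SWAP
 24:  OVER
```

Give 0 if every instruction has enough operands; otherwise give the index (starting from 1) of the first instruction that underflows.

PUSH -6  -6
NEG      6
PUSH -4  6 -4
SWAP     -4 6
DUP      -4 6 6
ADD      -4 12
STORE 0  -4
LOAD 0   -4 12
GT       0
PUSH 53  0 53
SUB      -53
LOAD 0   -53 12
DUP      -53 12 12
ROT      12 12 -53
POP      12 12
MUL      144
PUSH 0   144 0
ROT  — needs 3 operands, stack has 2 → underflow

18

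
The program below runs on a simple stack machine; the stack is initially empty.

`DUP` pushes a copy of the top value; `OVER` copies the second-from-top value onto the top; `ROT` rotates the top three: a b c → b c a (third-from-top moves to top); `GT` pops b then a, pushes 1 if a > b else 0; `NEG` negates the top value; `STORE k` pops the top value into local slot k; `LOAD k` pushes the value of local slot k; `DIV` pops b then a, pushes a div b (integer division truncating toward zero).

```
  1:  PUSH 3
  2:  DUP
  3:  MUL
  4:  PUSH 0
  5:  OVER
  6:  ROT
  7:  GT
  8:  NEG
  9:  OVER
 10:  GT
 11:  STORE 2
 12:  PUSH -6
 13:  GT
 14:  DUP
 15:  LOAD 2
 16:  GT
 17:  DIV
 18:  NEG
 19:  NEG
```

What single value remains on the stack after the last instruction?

PUSH 3  : 3
DUP     : 3 3
MUL     : 9
PUSH 0  : 9 0
OVER    : 9 0 9
ROT     : 0 9 9
GT      : 0 0
NEG     : 0 0
OVER    : 0 0 0
GT      : 0 0
STORE 2 : 0
PUSH -6 : 0 -6
GT      : 1
DUP     : 1 1
LOAD 2  : 1 1 0
GT      : 1 1
DIV     : 1
NEG     : -1
NEG     : 1

1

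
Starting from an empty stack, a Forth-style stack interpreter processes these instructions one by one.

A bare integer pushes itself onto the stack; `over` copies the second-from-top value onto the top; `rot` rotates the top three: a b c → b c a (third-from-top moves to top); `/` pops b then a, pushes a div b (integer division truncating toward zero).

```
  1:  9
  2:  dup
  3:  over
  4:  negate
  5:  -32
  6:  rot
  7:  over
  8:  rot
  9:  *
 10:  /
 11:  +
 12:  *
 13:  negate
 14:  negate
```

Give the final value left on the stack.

-81

9      -> [9]
dup    -> [9, 9]
over   -> [9, 9, 9]
negate -> [9, 9, -9]
-32    -> [9, 9, -9, -32]
rot    -> [9, -9, -32, 9]
over   -> [9, -9, -32, 9, -32]
rot    -> [9, -9, 9, -32, -32]
*      -> [9, -9, 9, 1024]
/      -> [9, -9, 0]
+      -> [9, -9]
*      -> [-81]
negate -> [81]
negate -> [-81]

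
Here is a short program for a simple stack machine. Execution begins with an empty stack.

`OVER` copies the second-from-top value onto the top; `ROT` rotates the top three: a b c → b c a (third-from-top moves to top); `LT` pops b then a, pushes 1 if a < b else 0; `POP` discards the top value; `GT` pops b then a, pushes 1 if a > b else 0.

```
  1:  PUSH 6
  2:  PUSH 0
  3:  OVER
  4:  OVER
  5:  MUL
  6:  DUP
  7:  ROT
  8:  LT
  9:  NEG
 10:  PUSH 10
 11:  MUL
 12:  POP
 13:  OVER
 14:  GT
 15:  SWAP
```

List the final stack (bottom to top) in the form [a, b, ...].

PUSH 6  -> [6]
PUSH 0  -> [6, 0]
OVER    -> [6, 0, 6]
OVER    -> [6, 0, 6, 0]
MUL     -> [6, 0, 0]
DUP     -> [6, 0, 0, 0]
ROT     -> [6, 0, 0, 0]
LT      -> [6, 0, 0]
NEG     -> [6, 0, 0]
PUSH 10 -> [6, 0, 0, 10]
MUL     -> [6, 0, 0]
POP     -> [6, 0]
OVER    -> [6, 0, 6]
GT      -> [6, 0]
SWAP    -> [0, 6]

[0, 6]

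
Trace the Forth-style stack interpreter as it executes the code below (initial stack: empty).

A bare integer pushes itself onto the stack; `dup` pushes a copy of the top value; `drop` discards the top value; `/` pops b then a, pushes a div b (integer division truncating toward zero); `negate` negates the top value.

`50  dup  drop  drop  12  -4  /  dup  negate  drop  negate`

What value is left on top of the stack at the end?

3

50     : 50
dup    : 50 50
drop   : 50
drop   : (empty)
12     : 12
-4     : 12 -4
/      : -3
dup    : -3 -3
negate : -3 3
drop   : -3
negate : 3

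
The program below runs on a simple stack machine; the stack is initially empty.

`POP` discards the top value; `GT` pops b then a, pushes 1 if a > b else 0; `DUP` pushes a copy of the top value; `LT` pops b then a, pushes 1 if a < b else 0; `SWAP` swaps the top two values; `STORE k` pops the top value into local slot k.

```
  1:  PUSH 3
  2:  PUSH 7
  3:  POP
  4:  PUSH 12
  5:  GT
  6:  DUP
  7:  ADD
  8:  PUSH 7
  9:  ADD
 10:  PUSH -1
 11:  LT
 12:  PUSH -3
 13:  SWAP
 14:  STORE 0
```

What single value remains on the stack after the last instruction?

PUSH 3  → [3]
PUSH 7  → [3, 7]
POP     → [3]
PUSH 12 → [3, 12]
GT      → [0]
DUP     → [0, 0]
ADD     → [0]
PUSH 7  → [0, 7]
ADD     → [7]
PUSH -1 → [7, -1]
LT      → [0]
PUSH -3 → [0, -3]
SWAP    → [-3, 0]
STORE 0 → [-3]

-3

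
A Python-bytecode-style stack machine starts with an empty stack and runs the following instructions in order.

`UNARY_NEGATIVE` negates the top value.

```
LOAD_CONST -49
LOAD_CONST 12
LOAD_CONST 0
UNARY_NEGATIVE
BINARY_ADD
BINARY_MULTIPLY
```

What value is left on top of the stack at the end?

LOAD_CONST -49  -> -49
LOAD_CONST 12   -> -49 12
LOAD_CONST 0    -> -49 12 0
UNARY_NEGATIVE  -> -49 12 0
BINARY_ADD      -> -49 12
BINARY_MULTIPLY -> -588

-588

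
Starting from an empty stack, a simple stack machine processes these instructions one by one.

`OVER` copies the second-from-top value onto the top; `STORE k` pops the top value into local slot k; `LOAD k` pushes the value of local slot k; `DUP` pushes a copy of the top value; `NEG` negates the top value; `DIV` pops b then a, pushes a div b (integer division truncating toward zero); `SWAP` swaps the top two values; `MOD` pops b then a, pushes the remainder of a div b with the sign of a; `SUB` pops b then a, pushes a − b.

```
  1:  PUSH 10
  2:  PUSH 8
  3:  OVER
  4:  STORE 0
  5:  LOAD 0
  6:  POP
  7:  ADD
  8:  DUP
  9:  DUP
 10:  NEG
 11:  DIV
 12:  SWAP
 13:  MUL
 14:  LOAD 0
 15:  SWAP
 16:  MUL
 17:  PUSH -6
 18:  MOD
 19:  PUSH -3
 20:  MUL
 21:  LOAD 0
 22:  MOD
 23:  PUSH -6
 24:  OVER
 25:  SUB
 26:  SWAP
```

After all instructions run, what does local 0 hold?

10

PUSH 10 -> 10
PUSH 8  -> 10 8
OVER    -> 10 8 10
STORE 0 -> 10 8
LOAD 0  -> 10 8 10
POP     -> 10 8
ADD     -> 18
DUP     -> 18 18
DUP     -> 18 18 18
NEG     -> 18 18 -18
DIV     -> 18 -1
SWAP    -> -1 18
MUL     -> -18
LOAD 0  -> -18 10
SWAP    -> 10 -18
MUL     -> -180
PUSH -6 -> -180 -6
MOD     -> 0
PUSH -3 -> 0 -3
MUL     -> 0
LOAD 0  -> 0 10
MOD     -> 0
PUSH -6 -> 0 -6
OVER    -> 0 -6 0
SUB     -> 0 -6
SWAP    -> -6 0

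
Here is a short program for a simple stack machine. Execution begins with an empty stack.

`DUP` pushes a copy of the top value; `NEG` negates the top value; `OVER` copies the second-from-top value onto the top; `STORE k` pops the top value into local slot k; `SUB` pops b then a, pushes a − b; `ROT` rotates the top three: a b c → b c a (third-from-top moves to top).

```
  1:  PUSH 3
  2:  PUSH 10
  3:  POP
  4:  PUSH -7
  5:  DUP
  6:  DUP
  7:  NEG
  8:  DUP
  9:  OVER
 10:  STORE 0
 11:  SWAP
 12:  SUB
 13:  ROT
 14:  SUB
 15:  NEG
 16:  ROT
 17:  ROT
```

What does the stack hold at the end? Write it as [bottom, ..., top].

PUSH 3   [3]
PUSH 10  [3, 10]
POP      [3]
PUSH -7  [3, -7]
DUP      [3, -7, -7]
DUP      [3, -7, -7, -7]
NEG      [3, -7, -7, 7]
DUP      [3, -7, -7, 7, 7]
OVER     [3, -7, -7, 7, 7, 7]
STORE 0  [3, -7, -7, 7, 7]
SWAP     [3, -7, -7, 7, 7]
SUB      [3, -7, -7, 0]
ROT      [3, -7, 0, -7]
SUB      [3, -7, 7]
NEG      [3, -7, -7]
ROT      [-7, -7, 3]
ROT      [-7, 3, -7]

[-7, 3, -7]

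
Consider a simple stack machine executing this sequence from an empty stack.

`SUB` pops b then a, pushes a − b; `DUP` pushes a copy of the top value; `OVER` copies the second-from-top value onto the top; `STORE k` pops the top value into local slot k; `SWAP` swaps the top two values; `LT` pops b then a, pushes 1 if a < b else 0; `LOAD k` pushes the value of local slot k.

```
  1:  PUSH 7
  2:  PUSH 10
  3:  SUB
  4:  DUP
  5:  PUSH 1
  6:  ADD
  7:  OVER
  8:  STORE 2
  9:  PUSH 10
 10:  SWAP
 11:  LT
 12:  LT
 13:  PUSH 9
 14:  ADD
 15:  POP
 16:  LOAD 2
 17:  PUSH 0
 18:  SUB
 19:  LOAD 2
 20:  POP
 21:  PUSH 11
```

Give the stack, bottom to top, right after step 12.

PUSH 7   7
PUSH 10  7 10
SUB      -3
DUP      -3 -3
PUSH 1   -3 -3 1
ADD      -3 -2
OVER     -3 -2 -3
STORE 2  -3 -2
PUSH 10  -3 -2 10
SWAP     -3 10 -2
LT       -3 0
LT       1

[1]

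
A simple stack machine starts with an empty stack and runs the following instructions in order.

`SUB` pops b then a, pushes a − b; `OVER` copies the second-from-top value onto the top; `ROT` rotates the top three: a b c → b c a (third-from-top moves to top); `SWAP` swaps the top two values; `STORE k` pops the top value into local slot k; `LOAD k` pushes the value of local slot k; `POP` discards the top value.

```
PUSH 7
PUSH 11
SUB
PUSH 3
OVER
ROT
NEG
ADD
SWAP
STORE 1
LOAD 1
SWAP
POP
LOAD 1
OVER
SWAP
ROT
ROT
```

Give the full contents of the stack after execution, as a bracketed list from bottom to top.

PUSH 7  → [7]
PUSH 11 → [7, 11]
SUB     → [-4]
PUSH 3  → [-4, 3]
OVER    → [-4, 3, -4]
ROT     → [3, -4, -4]
NEG     → [3, -4, 4]
ADD     → [3, 0]
SWAP    → [0, 3]
STORE 1 → [0]
LOAD 1  → [0, 3]
SWAP    → [3, 0]
POP     → [3]
LOAD 1  → [3, 3]
OVER    → [3, 3, 3]
SWAP    → [3, 3, 3]
ROT     → [3, 3, 3]
ROT     → [3, 3, 3]

[3, 3, 3]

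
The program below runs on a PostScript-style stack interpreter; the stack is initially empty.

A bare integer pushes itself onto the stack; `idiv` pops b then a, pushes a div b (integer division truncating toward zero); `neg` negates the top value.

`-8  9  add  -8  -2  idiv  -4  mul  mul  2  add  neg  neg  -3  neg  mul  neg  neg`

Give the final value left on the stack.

-42

-8   : -8
9    : -8 9
add  : 1
-8   : 1 -8
-2   : 1 -8 -2
idiv : 1 4
-4   : 1 4 -4
mul  : 1 -16
mul  : -16
2    : -16 2
add  : -14
neg  : 14
neg  : -14
-3   : -14 -3
neg  : -14 3
mul  : -42
neg  : 42
neg  : -42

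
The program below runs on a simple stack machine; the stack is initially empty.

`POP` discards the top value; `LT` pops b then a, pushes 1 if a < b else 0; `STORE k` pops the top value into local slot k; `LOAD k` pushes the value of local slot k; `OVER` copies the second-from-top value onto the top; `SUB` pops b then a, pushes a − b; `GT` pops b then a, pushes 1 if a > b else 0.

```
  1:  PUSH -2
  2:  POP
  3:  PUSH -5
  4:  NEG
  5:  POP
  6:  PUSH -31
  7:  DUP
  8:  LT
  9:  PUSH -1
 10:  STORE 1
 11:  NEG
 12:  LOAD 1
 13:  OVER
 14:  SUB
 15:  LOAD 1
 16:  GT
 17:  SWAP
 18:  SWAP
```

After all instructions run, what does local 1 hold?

-1

PUSH -2  : [-2]
POP      : []
PUSH -5  : [-5]
NEG      : [5]
POP      : []
PUSH -31 : [-31]
DUP      : [-31, -31]
LT       : [0]
PUSH -1  : [0, -1]
STORE 1  : [0]
NEG      : [0]
LOAD 1   : [0, -1]
OVER     : [0, -1, 0]
SUB      : [0, -1]
LOAD 1   : [0, -1, -1]
GT       : [0, 0]
SWAP     : [0, 0]
SWAP     : [0, 0]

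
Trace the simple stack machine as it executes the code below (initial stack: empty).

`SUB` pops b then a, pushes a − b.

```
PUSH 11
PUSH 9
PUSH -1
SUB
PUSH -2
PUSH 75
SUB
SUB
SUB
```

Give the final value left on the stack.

PUSH 11 -> [11]
PUSH 9  -> [11, 9]
PUSH -1 -> [11, 9, -1]
SUB     -> [11, 10]
PUSH -2 -> [11, 10, -2]
PUSH 75 -> [11, 10, -2, 75]
SUB     -> [11, 10, -77]
SUB     -> [11, 87]
SUB     -> [-76]

-76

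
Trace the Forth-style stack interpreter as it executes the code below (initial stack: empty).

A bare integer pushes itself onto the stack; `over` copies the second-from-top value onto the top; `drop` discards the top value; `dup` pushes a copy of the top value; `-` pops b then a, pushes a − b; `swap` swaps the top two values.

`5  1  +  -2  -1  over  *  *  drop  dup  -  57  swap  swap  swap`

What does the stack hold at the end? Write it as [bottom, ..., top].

[57, 0]

5    -> 5
1    -> 5 1
+    -> 6
-2   -> 6 -2
-1   -> 6 -2 -1
over -> 6 -2 -1 -2
*    -> 6 -2 2
*    -> 6 -4
drop -> 6
dup  -> 6 6
-    -> 0
57   -> 0 57
swap -> 57 0
swap -> 0 57
swap -> 57 0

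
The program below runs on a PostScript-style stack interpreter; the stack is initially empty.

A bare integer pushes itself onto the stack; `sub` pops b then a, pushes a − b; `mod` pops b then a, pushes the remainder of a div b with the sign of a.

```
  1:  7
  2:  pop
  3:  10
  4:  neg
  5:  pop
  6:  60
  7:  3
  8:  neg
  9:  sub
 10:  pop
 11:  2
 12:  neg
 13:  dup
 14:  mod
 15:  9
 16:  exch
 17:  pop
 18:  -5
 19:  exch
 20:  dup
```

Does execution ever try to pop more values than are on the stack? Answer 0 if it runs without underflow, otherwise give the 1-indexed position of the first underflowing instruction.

0

7    -> [7]
pop  -> []
10   -> [10]
neg  -> [-10]
pop  -> []
60   -> [60]
3    -> [60, 3]
neg  -> [60, -3]
sub  -> [63]
pop  -> []
2    -> [2]
neg  -> [-2]
dup  -> [-2, -2]
mod  -> [0]
9    -> [0, 9]
exch -> [9, 0]
pop  -> [9]
-5   -> [9, -5]
exch -> [-5, 9]
dup  -> [-5, 9, 9]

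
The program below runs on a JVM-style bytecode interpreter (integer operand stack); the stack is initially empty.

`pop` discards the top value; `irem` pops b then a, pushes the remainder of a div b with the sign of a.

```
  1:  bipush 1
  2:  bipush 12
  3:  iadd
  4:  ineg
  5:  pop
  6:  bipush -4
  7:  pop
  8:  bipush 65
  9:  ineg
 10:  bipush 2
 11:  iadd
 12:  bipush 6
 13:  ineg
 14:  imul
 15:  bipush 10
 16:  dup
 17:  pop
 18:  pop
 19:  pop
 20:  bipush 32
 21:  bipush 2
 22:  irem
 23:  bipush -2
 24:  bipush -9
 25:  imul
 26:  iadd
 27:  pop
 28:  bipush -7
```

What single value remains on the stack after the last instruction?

bipush 1   1
bipush 12  1 12
iadd       13
ineg       -13
pop        (empty)
bipush -4  -4
pop        (empty)
bipush 65  65
ineg       -65
bipush 2   -65 2
iadd       -63
bipush 6   -63 6
ineg       -63 -6
imul       378
bipush 10  378 10
dup        378 10 10
pop        378 10
pop        378
pop        (empty)
bipush 32  32
bipush 2   32 2
irem       0
bipush -2  0 -2
bipush -9  0 -2 -9
imul       0 18
iadd       18
pop        (empty)
bipush -7  -7

-7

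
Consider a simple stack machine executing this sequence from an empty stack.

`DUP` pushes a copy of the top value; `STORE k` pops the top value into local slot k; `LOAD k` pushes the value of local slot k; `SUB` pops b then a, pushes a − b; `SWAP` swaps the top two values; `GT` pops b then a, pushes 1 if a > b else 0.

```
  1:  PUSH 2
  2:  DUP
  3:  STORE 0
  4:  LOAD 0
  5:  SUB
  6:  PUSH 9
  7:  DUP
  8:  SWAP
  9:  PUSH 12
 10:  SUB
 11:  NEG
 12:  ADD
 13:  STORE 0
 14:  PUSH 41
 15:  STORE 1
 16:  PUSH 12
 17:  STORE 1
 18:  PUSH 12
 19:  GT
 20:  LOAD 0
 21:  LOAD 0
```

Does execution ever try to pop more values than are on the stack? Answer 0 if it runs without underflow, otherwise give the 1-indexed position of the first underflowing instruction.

0

PUSH 2  : [2]
DUP     : [2, 2]
STORE 0 : [2]
LOAD 0  : [2, 2]
SUB     : [0]
PUSH 9  : [0, 9]
DUP     : [0, 9, 9]
SWAP    : [0, 9, 9]
PUSH 12 : [0, 9, 9, 12]
SUB     : [0, 9, -3]
NEG     : [0, 9, 3]
ADD     : [0, 12]
STORE 0 : [0]
PUSH 41 : [0, 41]
STORE 1 : [0]
PUSH 12 : [0, 12]
STORE 1 : [0]
PUSH 12 : [0, 12]
GT      : [0]
LOAD 0  : [0, 12]
LOAD 0  : [0, 12, 12]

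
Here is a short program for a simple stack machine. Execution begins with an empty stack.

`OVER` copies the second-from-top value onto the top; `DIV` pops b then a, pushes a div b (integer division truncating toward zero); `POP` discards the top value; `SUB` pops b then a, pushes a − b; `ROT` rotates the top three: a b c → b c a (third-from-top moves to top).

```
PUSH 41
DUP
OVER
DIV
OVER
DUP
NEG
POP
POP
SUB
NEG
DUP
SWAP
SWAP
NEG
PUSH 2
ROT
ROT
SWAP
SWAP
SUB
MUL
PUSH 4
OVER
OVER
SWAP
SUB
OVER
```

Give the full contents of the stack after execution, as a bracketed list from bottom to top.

PUSH 41 : 41
DUP     : 41 41
OVER    : 41 41 41
DIV     : 41 1
OVER    : 41 1 41
DUP     : 41 1 41 41
NEG     : 41 1 41 -41
POP     : 41 1 41
POP     : 41 1
SUB     : 40
NEG     : -40
DUP     : -40 -40
SWAP    : -40 -40
SWAP    : -40 -40
NEG     : -40 40
PUSH 2  : -40 40 2
ROT     : 40 2 -40
ROT     : 2 -40 40
SWAP    : 2 40 -40
SWAP    : 2 -40 40
SUB     : 2 -80
MUL     : -160
PUSH 4  : -160 4
OVER    : -160 4 -160
OVER    : -160 4 -160 4
SWAP    : -160 4 4 -160
SUB     : -160 4 164
OVER    : -160 4 164 4

[-160, 4, 164, 4]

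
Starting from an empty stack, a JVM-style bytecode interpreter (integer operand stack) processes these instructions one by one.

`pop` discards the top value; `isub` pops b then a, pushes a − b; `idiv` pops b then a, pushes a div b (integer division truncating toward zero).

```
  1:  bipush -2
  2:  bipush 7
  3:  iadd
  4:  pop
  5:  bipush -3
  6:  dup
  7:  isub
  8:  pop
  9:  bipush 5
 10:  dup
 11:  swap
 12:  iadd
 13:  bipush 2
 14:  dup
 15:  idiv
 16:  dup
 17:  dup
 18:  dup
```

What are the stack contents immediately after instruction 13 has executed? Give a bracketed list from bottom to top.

[10, 2]

bipush -2 -> -2
bipush 7  -> -2 7
iadd      -> 5
pop       -> (empty)
bipush -3 -> -3
dup       -> -3 -3
isub      -> 0
pop       -> (empty)
bipush 5  -> 5
dup       -> 5 5
swap      -> 5 5
iadd      -> 10
bipush 2  -> 10 2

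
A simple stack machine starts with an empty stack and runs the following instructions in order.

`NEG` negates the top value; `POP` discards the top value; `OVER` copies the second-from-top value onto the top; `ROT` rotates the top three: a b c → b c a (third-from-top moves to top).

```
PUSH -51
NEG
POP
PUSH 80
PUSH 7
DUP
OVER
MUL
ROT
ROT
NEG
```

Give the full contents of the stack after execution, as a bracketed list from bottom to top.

[49, 80, -7]

PUSH -51 -> -51
NEG      -> 51
POP      -> (empty)
PUSH 80  -> 80
PUSH 7   -> 80 7
DUP      -> 80 7 7
OVER     -> 80 7 7 7
MUL      -> 80 7 49
ROT      -> 7 49 80
ROT      -> 49 80 7
NEG      -> 49 80 -7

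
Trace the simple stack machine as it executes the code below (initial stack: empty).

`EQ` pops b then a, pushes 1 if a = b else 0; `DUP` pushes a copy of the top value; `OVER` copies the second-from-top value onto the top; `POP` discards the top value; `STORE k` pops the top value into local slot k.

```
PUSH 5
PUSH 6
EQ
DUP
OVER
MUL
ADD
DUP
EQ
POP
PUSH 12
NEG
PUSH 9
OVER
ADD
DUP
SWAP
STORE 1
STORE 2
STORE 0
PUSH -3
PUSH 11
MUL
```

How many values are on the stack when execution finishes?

1

PUSH 5  -> [5]
PUSH 6  -> [5, 6]
EQ      -> [0]
DUP     -> [0, 0]
OVER    -> [0, 0, 0]
MUL     -> [0, 0]
ADD     -> [0]
DUP     -> [0, 0]
EQ      -> [1]
POP     -> []
PUSH 12 -> [12]
NEG     -> [-12]
PUSH 9  -> [-12, 9]
OVER    -> [-12, 9, -12]
ADD     -> [-12, -3]
DUP     -> [-12, -3, -3]
SWAP    -> [-12, -3, -3]
STORE 1 -> [-12, -3]
STORE 2 -> [-12]
STORE 0 -> []
PUSH -3 -> [-3]
PUSH 11 -> [-3, 11]
MUL     -> [-33]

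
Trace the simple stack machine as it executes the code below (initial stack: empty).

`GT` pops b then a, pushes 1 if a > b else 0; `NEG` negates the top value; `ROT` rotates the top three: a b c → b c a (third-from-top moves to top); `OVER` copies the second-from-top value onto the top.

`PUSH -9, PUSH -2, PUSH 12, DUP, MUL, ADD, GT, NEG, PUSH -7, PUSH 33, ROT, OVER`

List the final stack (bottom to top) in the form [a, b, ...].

PUSH -9 → -9
PUSH -2 → -9 -2
PUSH 12 → -9 -2 12
DUP     → -9 -2 12 12
MUL     → -9 -2 144
ADD     → -9 142
GT      → 0
NEG     → 0
PUSH -7 → 0 -7
PUSH 33 → 0 -7 33
ROT     → -7 33 0
OVER    → -7 33 0 33

[-7, 33, 0, 33]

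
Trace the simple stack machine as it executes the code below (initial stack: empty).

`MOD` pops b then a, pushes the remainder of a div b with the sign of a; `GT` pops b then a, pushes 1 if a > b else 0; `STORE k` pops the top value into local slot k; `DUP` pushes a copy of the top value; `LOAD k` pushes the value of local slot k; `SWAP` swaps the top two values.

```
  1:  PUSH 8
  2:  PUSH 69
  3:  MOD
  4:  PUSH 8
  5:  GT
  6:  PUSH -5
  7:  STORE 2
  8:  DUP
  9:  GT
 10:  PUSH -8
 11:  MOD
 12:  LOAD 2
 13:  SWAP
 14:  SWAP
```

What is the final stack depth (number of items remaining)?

2

PUSH 8  : [8]
PUSH 69 : [8, 69]
MOD     : [8]
PUSH 8  : [8, 8]
GT      : [0]
PUSH -5 : [0, -5]
STORE 2 : [0]
DUP     : [0, 0]
GT      : [0]
PUSH -8 : [0, -8]
MOD     : [0]
LOAD 2  : [0, -5]
SWAP    : [-5, 0]
SWAP    : [0, -5]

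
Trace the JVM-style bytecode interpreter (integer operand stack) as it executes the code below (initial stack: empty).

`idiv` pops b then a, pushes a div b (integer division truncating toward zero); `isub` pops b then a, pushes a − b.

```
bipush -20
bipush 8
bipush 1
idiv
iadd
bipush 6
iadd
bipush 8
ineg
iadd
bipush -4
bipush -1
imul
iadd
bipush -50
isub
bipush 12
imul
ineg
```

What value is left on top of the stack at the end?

bipush -20 → -20
bipush 8   → -20 8
bipush 1   → -20 8 1
idiv       → -20 8
iadd       → -12
bipush 6   → -12 6
iadd       → -6
bipush 8   → -6 8
ineg       → -6 -8
iadd       → -14
bipush -4  → -14 -4
bipush -1  → -14 -4 -1
imul       → -14 4
iadd       → -10
bipush -50 → -10 -50
isub       → 40
bipush 12  → 40 12
imul       → 480
ineg       → -480

-480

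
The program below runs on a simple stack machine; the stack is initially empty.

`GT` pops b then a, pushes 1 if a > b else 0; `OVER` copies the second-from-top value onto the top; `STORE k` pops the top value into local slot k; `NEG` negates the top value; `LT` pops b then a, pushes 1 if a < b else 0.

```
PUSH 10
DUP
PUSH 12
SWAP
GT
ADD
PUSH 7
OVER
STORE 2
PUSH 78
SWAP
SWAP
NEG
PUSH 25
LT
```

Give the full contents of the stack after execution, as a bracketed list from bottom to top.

[11, 7, 1]

PUSH 10 -> [10]
DUP     -> [10, 10]
PUSH 12 -> [10, 10, 12]
SWAP    -> [10, 12, 10]
GT      -> [10, 1]
ADD     -> [11]
PUSH 7  -> [11, 7]
OVER    -> [11, 7, 11]
STORE 2 -> [11, 7]
PUSH 78 -> [11, 7, 78]
SWAP    -> [11, 78, 7]
SWAP    -> [11, 7, 78]
NEG     -> [11, 7, -78]
PUSH 25 -> [11, 7, -78, 25]
LT      -> [11, 7, 1]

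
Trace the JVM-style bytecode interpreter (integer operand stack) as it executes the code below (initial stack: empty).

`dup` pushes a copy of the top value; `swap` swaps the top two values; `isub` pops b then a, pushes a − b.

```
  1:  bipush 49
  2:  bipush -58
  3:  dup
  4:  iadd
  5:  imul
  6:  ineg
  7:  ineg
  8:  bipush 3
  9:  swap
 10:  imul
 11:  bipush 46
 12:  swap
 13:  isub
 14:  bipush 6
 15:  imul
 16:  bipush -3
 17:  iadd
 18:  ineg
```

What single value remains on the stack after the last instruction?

-102585

bipush 49  -> [49]
bipush -58 -> [49, -58]
dup        -> [49, -58, -58]
iadd       -> [49, -116]
imul       -> [-5684]
ineg       -> [5684]
ineg       -> [-5684]
bipush 3   -> [-5684, 3]
swap       -> [3, -5684]
imul       -> [-17052]
bipush 46  -> [-17052, 46]
swap       -> [46, -17052]
isub       -> [17098]
bipush 6   -> [17098, 6]
imul       -> [102588]
bipush -3  -> [102588, -3]
iadd       -> [102585]
ineg       -> [-102585]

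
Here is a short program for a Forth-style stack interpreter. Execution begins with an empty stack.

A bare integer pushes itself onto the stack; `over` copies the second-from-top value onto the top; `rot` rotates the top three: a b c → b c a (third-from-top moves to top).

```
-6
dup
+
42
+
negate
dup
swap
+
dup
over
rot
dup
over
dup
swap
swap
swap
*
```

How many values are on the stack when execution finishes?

-6     -> [-6]
dup    -> [-6, -6]
+      -> [-12]
42     -> [-12, 42]
+      -> [30]
negate -> [-30]
dup    -> [-30, -30]
swap   -> [-30, -30]
+      -> [-60]
dup    -> [-60, -60]
over   -> [-60, -60, -60]
rot    -> [-60, -60, -60]
dup    -> [-60, -60, -60, -60]
over   -> [-60, -60, -60, -60, -60]
dup    -> [-60, -60, -60, -60, -60, -60]
swap   -> [-60, -60, -60, -60, -60, -60]
swap   -> [-60, -60, -60, -60, -60, -60]
swap   -> [-60, -60, -60, -60, -60, -60]
*      -> [-60, -60, -60, -60, 3600]

5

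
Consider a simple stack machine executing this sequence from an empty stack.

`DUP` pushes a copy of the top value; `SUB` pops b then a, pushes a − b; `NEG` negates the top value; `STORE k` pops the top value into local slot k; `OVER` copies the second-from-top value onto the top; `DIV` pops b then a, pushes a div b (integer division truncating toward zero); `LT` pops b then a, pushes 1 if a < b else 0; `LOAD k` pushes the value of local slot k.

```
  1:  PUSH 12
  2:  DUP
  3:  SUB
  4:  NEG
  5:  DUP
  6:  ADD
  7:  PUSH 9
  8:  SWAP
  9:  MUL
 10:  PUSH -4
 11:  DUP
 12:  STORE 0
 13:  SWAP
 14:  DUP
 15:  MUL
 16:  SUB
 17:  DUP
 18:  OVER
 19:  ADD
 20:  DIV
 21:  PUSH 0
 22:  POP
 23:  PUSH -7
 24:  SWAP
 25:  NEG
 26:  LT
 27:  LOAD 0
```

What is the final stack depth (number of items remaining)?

2

PUSH 12  12
DUP      12 12
SUB      0
NEG      0
DUP      0 0
ADD      0
PUSH 9   0 9
SWAP     9 0
MUL      0
PUSH -4  0 -4
DUP      0 -4 -4
STORE 0  0 -4
SWAP     -4 0
DUP      -4 0 0
MUL      -4 0
SUB      -4
DUP      -4 -4
OVER     -4 -4 -4
ADD      -4 -8
DIV      0
PUSH 0   0 0
POP      0
PUSH -7  0 -7
SWAP     -7 0
NEG      -7 0
LT       1
LOAD 0   1 -4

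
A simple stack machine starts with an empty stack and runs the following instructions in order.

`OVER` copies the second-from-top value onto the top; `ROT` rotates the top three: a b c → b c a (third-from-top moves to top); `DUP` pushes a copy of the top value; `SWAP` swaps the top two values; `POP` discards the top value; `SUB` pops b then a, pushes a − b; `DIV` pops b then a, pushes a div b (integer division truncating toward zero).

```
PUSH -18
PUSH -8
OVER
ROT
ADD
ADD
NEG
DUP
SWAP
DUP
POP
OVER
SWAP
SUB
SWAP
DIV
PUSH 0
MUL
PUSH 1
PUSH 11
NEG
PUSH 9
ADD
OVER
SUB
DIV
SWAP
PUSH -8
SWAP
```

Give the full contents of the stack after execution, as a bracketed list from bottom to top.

PUSH -18 : -18
PUSH -8  : -18 -8
OVER     : -18 -8 -18
ROT      : -8 -18 -18
ADD      : -8 -36
ADD      : -44
NEG      : 44
DUP      : 44 44
SWAP     : 44 44
DUP      : 44 44 44
POP      : 44 44
OVER     : 44 44 44
SWAP     : 44 44 44
SUB      : 44 0
SWAP     : 0 44
DIV      : 0
PUSH 0   : 0 0
MUL      : 0
PUSH 1   : 0 1
PUSH 11  : 0 1 11
NEG      : 0 1 -11
PUSH 9   : 0 1 -11 9
ADD      : 0 1 -2
OVER     : 0 1 -2 1
SUB      : 0 1 -3
DIV      : 0 0
SWAP     : 0 0
PUSH -8  : 0 0 -8
SWAP     : 0 -8 0

[0, -8, 0]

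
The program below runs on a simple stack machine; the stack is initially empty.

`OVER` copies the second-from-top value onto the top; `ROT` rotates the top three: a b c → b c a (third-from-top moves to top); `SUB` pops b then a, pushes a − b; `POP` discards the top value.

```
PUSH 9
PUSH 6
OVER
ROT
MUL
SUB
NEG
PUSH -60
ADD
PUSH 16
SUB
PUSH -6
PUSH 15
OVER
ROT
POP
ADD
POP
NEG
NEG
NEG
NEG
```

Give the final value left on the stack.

-1

PUSH 9   → [9]
PUSH 6   → [9, 6]
OVER     → [9, 6, 9]
ROT      → [6, 9, 9]
MUL      → [6, 81]
SUB      → [-75]
NEG      → [75]
PUSH -60 → [75, -60]
ADD      → [15]
PUSH 16  → [15, 16]
SUB      → [-1]
PUSH -6  → [-1, -6]
PUSH 15  → [-1, -6, 15]
OVER     → [-1, -6, 15, -6]
ROT      → [-1, 15, -6, -6]
POP      → [-1, 15, -6]
ADD      → [-1, 9]
POP      → [-1]
NEG      → [1]
NEG      → [-1]
NEG      → [1]
NEG      → [-1]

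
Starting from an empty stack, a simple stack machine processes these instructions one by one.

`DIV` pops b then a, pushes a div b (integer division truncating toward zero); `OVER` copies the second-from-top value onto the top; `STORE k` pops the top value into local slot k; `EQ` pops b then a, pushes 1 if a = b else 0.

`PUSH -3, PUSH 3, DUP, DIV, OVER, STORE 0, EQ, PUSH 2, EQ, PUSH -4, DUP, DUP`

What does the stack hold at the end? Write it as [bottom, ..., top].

PUSH -3 : -3
PUSH 3  : -3 3
DUP     : -3 3 3
DIV     : -3 1
OVER    : -3 1 -3
STORE 0 : -3 1
EQ      : 0
PUSH 2  : 0 2
EQ      : 0
PUSH -4 : 0 -4
DUP     : 0 -4 -4
DUP     : 0 -4 -4 -4

[0, -4, -4, -4]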